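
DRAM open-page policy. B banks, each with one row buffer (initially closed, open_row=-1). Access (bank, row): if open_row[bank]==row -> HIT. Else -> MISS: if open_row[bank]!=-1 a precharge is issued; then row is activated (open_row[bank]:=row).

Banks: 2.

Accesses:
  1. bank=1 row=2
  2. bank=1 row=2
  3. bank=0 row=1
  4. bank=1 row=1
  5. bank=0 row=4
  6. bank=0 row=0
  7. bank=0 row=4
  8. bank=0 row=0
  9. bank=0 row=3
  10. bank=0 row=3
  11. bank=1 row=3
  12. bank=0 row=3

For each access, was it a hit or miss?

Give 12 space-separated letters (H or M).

Acc 1: bank1 row2 -> MISS (open row2); precharges=0
Acc 2: bank1 row2 -> HIT
Acc 3: bank0 row1 -> MISS (open row1); precharges=0
Acc 4: bank1 row1 -> MISS (open row1); precharges=1
Acc 5: bank0 row4 -> MISS (open row4); precharges=2
Acc 6: bank0 row0 -> MISS (open row0); precharges=3
Acc 7: bank0 row4 -> MISS (open row4); precharges=4
Acc 8: bank0 row0 -> MISS (open row0); precharges=5
Acc 9: bank0 row3 -> MISS (open row3); precharges=6
Acc 10: bank0 row3 -> HIT
Acc 11: bank1 row3 -> MISS (open row3); precharges=7
Acc 12: bank0 row3 -> HIT

Answer: M H M M M M M M M H M H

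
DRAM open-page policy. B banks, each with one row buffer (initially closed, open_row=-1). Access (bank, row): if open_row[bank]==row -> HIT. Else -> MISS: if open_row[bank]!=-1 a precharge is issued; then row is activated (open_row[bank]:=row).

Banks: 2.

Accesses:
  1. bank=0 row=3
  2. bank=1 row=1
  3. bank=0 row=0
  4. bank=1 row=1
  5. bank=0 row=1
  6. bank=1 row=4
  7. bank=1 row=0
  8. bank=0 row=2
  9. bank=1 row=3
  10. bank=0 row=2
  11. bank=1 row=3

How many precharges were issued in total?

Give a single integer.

Answer: 6

Derivation:
Acc 1: bank0 row3 -> MISS (open row3); precharges=0
Acc 2: bank1 row1 -> MISS (open row1); precharges=0
Acc 3: bank0 row0 -> MISS (open row0); precharges=1
Acc 4: bank1 row1 -> HIT
Acc 5: bank0 row1 -> MISS (open row1); precharges=2
Acc 6: bank1 row4 -> MISS (open row4); precharges=3
Acc 7: bank1 row0 -> MISS (open row0); precharges=4
Acc 8: bank0 row2 -> MISS (open row2); precharges=5
Acc 9: bank1 row3 -> MISS (open row3); precharges=6
Acc 10: bank0 row2 -> HIT
Acc 11: bank1 row3 -> HIT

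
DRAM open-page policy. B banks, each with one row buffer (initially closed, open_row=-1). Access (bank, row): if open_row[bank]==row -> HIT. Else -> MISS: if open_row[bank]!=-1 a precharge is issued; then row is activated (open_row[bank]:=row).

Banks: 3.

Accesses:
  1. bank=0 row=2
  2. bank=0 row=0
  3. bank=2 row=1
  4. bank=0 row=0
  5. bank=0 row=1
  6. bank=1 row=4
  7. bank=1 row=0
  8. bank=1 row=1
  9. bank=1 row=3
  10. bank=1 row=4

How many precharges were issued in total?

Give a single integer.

Answer: 6

Derivation:
Acc 1: bank0 row2 -> MISS (open row2); precharges=0
Acc 2: bank0 row0 -> MISS (open row0); precharges=1
Acc 3: bank2 row1 -> MISS (open row1); precharges=1
Acc 4: bank0 row0 -> HIT
Acc 5: bank0 row1 -> MISS (open row1); precharges=2
Acc 6: bank1 row4 -> MISS (open row4); precharges=2
Acc 7: bank1 row0 -> MISS (open row0); precharges=3
Acc 8: bank1 row1 -> MISS (open row1); precharges=4
Acc 9: bank1 row3 -> MISS (open row3); precharges=5
Acc 10: bank1 row4 -> MISS (open row4); precharges=6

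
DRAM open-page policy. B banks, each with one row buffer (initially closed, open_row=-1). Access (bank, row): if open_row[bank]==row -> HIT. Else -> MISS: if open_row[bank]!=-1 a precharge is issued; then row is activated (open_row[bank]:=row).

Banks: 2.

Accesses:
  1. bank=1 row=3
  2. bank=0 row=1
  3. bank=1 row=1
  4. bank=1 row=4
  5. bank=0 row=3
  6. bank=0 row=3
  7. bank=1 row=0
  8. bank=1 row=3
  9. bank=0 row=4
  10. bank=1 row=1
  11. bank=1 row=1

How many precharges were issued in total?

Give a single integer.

Acc 1: bank1 row3 -> MISS (open row3); precharges=0
Acc 2: bank0 row1 -> MISS (open row1); precharges=0
Acc 3: bank1 row1 -> MISS (open row1); precharges=1
Acc 4: bank1 row4 -> MISS (open row4); precharges=2
Acc 5: bank0 row3 -> MISS (open row3); precharges=3
Acc 6: bank0 row3 -> HIT
Acc 7: bank1 row0 -> MISS (open row0); precharges=4
Acc 8: bank1 row3 -> MISS (open row3); precharges=5
Acc 9: bank0 row4 -> MISS (open row4); precharges=6
Acc 10: bank1 row1 -> MISS (open row1); precharges=7
Acc 11: bank1 row1 -> HIT

Answer: 7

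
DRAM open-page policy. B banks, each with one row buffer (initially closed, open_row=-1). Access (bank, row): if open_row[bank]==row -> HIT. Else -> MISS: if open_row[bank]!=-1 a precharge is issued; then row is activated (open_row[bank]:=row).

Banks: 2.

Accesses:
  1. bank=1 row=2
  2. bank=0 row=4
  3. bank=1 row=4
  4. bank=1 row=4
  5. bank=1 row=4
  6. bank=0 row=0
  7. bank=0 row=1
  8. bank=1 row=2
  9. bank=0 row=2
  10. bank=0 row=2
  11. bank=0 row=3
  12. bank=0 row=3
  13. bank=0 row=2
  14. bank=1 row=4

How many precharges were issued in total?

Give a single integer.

Acc 1: bank1 row2 -> MISS (open row2); precharges=0
Acc 2: bank0 row4 -> MISS (open row4); precharges=0
Acc 3: bank1 row4 -> MISS (open row4); precharges=1
Acc 4: bank1 row4 -> HIT
Acc 5: bank1 row4 -> HIT
Acc 6: bank0 row0 -> MISS (open row0); precharges=2
Acc 7: bank0 row1 -> MISS (open row1); precharges=3
Acc 8: bank1 row2 -> MISS (open row2); precharges=4
Acc 9: bank0 row2 -> MISS (open row2); precharges=5
Acc 10: bank0 row2 -> HIT
Acc 11: bank0 row3 -> MISS (open row3); precharges=6
Acc 12: bank0 row3 -> HIT
Acc 13: bank0 row2 -> MISS (open row2); precharges=7
Acc 14: bank1 row4 -> MISS (open row4); precharges=8

Answer: 8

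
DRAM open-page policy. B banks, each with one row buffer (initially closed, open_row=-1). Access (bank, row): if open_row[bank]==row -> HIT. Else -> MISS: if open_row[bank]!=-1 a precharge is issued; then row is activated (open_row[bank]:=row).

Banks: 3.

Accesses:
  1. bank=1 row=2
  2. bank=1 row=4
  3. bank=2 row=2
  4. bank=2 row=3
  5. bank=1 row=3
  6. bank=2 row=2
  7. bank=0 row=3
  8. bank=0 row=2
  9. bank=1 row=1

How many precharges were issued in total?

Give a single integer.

Acc 1: bank1 row2 -> MISS (open row2); precharges=0
Acc 2: bank1 row4 -> MISS (open row4); precharges=1
Acc 3: bank2 row2 -> MISS (open row2); precharges=1
Acc 4: bank2 row3 -> MISS (open row3); precharges=2
Acc 5: bank1 row3 -> MISS (open row3); precharges=3
Acc 6: bank2 row2 -> MISS (open row2); precharges=4
Acc 7: bank0 row3 -> MISS (open row3); precharges=4
Acc 8: bank0 row2 -> MISS (open row2); precharges=5
Acc 9: bank1 row1 -> MISS (open row1); precharges=6

Answer: 6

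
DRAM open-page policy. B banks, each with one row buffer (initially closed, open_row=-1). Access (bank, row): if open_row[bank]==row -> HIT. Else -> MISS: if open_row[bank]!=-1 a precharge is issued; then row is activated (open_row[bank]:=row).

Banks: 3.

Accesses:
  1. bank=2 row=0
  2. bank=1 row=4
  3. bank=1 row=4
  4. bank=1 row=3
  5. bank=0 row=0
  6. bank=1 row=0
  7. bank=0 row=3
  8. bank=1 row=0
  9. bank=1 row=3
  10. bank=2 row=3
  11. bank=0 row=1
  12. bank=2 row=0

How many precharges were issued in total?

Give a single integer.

Answer: 7

Derivation:
Acc 1: bank2 row0 -> MISS (open row0); precharges=0
Acc 2: bank1 row4 -> MISS (open row4); precharges=0
Acc 3: bank1 row4 -> HIT
Acc 4: bank1 row3 -> MISS (open row3); precharges=1
Acc 5: bank0 row0 -> MISS (open row0); precharges=1
Acc 6: bank1 row0 -> MISS (open row0); precharges=2
Acc 7: bank0 row3 -> MISS (open row3); precharges=3
Acc 8: bank1 row0 -> HIT
Acc 9: bank1 row3 -> MISS (open row3); precharges=4
Acc 10: bank2 row3 -> MISS (open row3); precharges=5
Acc 11: bank0 row1 -> MISS (open row1); precharges=6
Acc 12: bank2 row0 -> MISS (open row0); precharges=7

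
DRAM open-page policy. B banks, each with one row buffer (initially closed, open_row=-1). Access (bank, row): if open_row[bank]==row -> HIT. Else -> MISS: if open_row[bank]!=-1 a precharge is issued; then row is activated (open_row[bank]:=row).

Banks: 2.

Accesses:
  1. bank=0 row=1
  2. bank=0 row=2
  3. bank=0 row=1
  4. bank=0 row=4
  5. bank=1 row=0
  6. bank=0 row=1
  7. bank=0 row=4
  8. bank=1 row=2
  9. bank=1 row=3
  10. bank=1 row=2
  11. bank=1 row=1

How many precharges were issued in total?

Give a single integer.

Acc 1: bank0 row1 -> MISS (open row1); precharges=0
Acc 2: bank0 row2 -> MISS (open row2); precharges=1
Acc 3: bank0 row1 -> MISS (open row1); precharges=2
Acc 4: bank0 row4 -> MISS (open row4); precharges=3
Acc 5: bank1 row0 -> MISS (open row0); precharges=3
Acc 6: bank0 row1 -> MISS (open row1); precharges=4
Acc 7: bank0 row4 -> MISS (open row4); precharges=5
Acc 8: bank1 row2 -> MISS (open row2); precharges=6
Acc 9: bank1 row3 -> MISS (open row3); precharges=7
Acc 10: bank1 row2 -> MISS (open row2); precharges=8
Acc 11: bank1 row1 -> MISS (open row1); precharges=9

Answer: 9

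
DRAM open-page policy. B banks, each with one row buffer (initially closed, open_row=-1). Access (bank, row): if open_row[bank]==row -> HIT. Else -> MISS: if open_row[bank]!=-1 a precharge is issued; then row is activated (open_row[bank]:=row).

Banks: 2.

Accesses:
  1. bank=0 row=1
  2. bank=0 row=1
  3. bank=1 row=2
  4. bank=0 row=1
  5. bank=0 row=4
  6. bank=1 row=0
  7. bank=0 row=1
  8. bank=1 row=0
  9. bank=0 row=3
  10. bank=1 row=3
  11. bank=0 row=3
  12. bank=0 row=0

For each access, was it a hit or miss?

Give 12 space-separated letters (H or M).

Answer: M H M H M M M H M M H M

Derivation:
Acc 1: bank0 row1 -> MISS (open row1); precharges=0
Acc 2: bank0 row1 -> HIT
Acc 3: bank1 row2 -> MISS (open row2); precharges=0
Acc 4: bank0 row1 -> HIT
Acc 5: bank0 row4 -> MISS (open row4); precharges=1
Acc 6: bank1 row0 -> MISS (open row0); precharges=2
Acc 7: bank0 row1 -> MISS (open row1); precharges=3
Acc 8: bank1 row0 -> HIT
Acc 9: bank0 row3 -> MISS (open row3); precharges=4
Acc 10: bank1 row3 -> MISS (open row3); precharges=5
Acc 11: bank0 row3 -> HIT
Acc 12: bank0 row0 -> MISS (open row0); precharges=6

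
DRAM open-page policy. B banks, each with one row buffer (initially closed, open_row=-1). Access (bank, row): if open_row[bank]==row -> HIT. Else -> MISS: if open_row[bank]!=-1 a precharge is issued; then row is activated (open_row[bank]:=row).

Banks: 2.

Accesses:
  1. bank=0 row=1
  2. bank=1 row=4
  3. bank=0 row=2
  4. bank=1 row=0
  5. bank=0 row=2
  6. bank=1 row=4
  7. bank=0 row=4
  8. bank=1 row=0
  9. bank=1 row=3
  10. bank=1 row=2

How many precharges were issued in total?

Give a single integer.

Acc 1: bank0 row1 -> MISS (open row1); precharges=0
Acc 2: bank1 row4 -> MISS (open row4); precharges=0
Acc 3: bank0 row2 -> MISS (open row2); precharges=1
Acc 4: bank1 row0 -> MISS (open row0); precharges=2
Acc 5: bank0 row2 -> HIT
Acc 6: bank1 row4 -> MISS (open row4); precharges=3
Acc 7: bank0 row4 -> MISS (open row4); precharges=4
Acc 8: bank1 row0 -> MISS (open row0); precharges=5
Acc 9: bank1 row3 -> MISS (open row3); precharges=6
Acc 10: bank1 row2 -> MISS (open row2); precharges=7

Answer: 7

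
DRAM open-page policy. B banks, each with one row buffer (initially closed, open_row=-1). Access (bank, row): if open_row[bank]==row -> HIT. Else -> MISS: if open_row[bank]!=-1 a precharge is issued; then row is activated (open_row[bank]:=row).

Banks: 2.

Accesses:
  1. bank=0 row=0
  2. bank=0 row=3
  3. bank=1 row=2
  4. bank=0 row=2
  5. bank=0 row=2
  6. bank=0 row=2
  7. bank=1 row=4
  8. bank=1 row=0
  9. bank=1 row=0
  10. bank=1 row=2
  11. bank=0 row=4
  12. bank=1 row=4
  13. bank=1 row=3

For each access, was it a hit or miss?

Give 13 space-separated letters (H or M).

Answer: M M M M H H M M H M M M M

Derivation:
Acc 1: bank0 row0 -> MISS (open row0); precharges=0
Acc 2: bank0 row3 -> MISS (open row3); precharges=1
Acc 3: bank1 row2 -> MISS (open row2); precharges=1
Acc 4: bank0 row2 -> MISS (open row2); precharges=2
Acc 5: bank0 row2 -> HIT
Acc 6: bank0 row2 -> HIT
Acc 7: bank1 row4 -> MISS (open row4); precharges=3
Acc 8: bank1 row0 -> MISS (open row0); precharges=4
Acc 9: bank1 row0 -> HIT
Acc 10: bank1 row2 -> MISS (open row2); precharges=5
Acc 11: bank0 row4 -> MISS (open row4); precharges=6
Acc 12: bank1 row4 -> MISS (open row4); precharges=7
Acc 13: bank1 row3 -> MISS (open row3); precharges=8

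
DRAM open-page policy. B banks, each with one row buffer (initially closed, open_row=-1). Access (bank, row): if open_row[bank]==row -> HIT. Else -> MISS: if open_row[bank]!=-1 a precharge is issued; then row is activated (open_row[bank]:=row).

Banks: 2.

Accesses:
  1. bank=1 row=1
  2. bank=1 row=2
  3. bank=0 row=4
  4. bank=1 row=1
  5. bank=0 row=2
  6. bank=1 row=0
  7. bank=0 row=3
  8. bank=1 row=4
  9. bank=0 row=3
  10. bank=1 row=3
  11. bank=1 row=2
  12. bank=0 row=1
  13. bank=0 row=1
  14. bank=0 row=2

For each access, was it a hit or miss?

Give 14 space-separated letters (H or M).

Acc 1: bank1 row1 -> MISS (open row1); precharges=0
Acc 2: bank1 row2 -> MISS (open row2); precharges=1
Acc 3: bank0 row4 -> MISS (open row4); precharges=1
Acc 4: bank1 row1 -> MISS (open row1); precharges=2
Acc 5: bank0 row2 -> MISS (open row2); precharges=3
Acc 6: bank1 row0 -> MISS (open row0); precharges=4
Acc 7: bank0 row3 -> MISS (open row3); precharges=5
Acc 8: bank1 row4 -> MISS (open row4); precharges=6
Acc 9: bank0 row3 -> HIT
Acc 10: bank1 row3 -> MISS (open row3); precharges=7
Acc 11: bank1 row2 -> MISS (open row2); precharges=8
Acc 12: bank0 row1 -> MISS (open row1); precharges=9
Acc 13: bank0 row1 -> HIT
Acc 14: bank0 row2 -> MISS (open row2); precharges=10

Answer: M M M M M M M M H M M M H M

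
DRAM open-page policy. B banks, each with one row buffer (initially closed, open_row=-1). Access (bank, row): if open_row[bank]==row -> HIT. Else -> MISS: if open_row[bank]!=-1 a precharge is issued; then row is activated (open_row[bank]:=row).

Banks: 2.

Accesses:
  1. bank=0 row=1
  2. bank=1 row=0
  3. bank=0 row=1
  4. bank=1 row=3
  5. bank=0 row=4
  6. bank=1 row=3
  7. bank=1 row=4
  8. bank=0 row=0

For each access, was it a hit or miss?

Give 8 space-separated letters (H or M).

Answer: M M H M M H M M

Derivation:
Acc 1: bank0 row1 -> MISS (open row1); precharges=0
Acc 2: bank1 row0 -> MISS (open row0); precharges=0
Acc 3: bank0 row1 -> HIT
Acc 4: bank1 row3 -> MISS (open row3); precharges=1
Acc 5: bank0 row4 -> MISS (open row4); precharges=2
Acc 6: bank1 row3 -> HIT
Acc 7: bank1 row4 -> MISS (open row4); precharges=3
Acc 8: bank0 row0 -> MISS (open row0); precharges=4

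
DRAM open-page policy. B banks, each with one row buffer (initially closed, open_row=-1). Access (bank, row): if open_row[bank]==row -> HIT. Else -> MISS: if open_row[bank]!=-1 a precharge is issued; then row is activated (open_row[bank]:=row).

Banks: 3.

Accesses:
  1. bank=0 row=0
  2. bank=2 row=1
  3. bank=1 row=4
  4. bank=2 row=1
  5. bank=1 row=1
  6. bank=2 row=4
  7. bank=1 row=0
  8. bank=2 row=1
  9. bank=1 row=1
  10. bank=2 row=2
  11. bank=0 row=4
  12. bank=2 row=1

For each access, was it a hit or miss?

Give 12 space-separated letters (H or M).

Acc 1: bank0 row0 -> MISS (open row0); precharges=0
Acc 2: bank2 row1 -> MISS (open row1); precharges=0
Acc 3: bank1 row4 -> MISS (open row4); precharges=0
Acc 4: bank2 row1 -> HIT
Acc 5: bank1 row1 -> MISS (open row1); precharges=1
Acc 6: bank2 row4 -> MISS (open row4); precharges=2
Acc 7: bank1 row0 -> MISS (open row0); precharges=3
Acc 8: bank2 row1 -> MISS (open row1); precharges=4
Acc 9: bank1 row1 -> MISS (open row1); precharges=5
Acc 10: bank2 row2 -> MISS (open row2); precharges=6
Acc 11: bank0 row4 -> MISS (open row4); precharges=7
Acc 12: bank2 row1 -> MISS (open row1); precharges=8

Answer: M M M H M M M M M M M M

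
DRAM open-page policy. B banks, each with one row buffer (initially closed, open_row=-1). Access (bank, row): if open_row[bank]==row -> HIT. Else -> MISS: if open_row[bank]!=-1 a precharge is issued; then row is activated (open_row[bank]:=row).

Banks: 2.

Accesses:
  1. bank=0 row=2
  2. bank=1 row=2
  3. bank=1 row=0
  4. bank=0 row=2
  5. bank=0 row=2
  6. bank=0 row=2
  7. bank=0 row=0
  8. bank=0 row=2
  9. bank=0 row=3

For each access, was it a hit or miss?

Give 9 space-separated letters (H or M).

Acc 1: bank0 row2 -> MISS (open row2); precharges=0
Acc 2: bank1 row2 -> MISS (open row2); precharges=0
Acc 3: bank1 row0 -> MISS (open row0); precharges=1
Acc 4: bank0 row2 -> HIT
Acc 5: bank0 row2 -> HIT
Acc 6: bank0 row2 -> HIT
Acc 7: bank0 row0 -> MISS (open row0); precharges=2
Acc 8: bank0 row2 -> MISS (open row2); precharges=3
Acc 9: bank0 row3 -> MISS (open row3); precharges=4

Answer: M M M H H H M M M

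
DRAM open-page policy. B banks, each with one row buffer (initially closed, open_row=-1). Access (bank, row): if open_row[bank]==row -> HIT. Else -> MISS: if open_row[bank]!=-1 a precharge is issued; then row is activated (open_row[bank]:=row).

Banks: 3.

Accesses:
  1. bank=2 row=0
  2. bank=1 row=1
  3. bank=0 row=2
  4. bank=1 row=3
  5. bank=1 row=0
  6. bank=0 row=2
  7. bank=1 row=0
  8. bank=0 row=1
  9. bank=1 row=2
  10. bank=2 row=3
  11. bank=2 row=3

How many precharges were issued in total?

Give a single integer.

Answer: 5

Derivation:
Acc 1: bank2 row0 -> MISS (open row0); precharges=0
Acc 2: bank1 row1 -> MISS (open row1); precharges=0
Acc 3: bank0 row2 -> MISS (open row2); precharges=0
Acc 4: bank1 row3 -> MISS (open row3); precharges=1
Acc 5: bank1 row0 -> MISS (open row0); precharges=2
Acc 6: bank0 row2 -> HIT
Acc 7: bank1 row0 -> HIT
Acc 8: bank0 row1 -> MISS (open row1); precharges=3
Acc 9: bank1 row2 -> MISS (open row2); precharges=4
Acc 10: bank2 row3 -> MISS (open row3); precharges=5
Acc 11: bank2 row3 -> HIT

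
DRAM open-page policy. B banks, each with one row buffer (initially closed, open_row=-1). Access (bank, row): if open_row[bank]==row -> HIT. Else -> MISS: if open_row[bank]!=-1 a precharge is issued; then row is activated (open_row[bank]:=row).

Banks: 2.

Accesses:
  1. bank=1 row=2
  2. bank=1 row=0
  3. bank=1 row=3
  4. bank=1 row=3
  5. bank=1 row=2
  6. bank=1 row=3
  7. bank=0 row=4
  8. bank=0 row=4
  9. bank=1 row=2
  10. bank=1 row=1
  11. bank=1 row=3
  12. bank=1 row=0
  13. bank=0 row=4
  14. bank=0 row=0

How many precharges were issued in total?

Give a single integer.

Answer: 9

Derivation:
Acc 1: bank1 row2 -> MISS (open row2); precharges=0
Acc 2: bank1 row0 -> MISS (open row0); precharges=1
Acc 3: bank1 row3 -> MISS (open row3); precharges=2
Acc 4: bank1 row3 -> HIT
Acc 5: bank1 row2 -> MISS (open row2); precharges=3
Acc 6: bank1 row3 -> MISS (open row3); precharges=4
Acc 7: bank0 row4 -> MISS (open row4); precharges=4
Acc 8: bank0 row4 -> HIT
Acc 9: bank1 row2 -> MISS (open row2); precharges=5
Acc 10: bank1 row1 -> MISS (open row1); precharges=6
Acc 11: bank1 row3 -> MISS (open row3); precharges=7
Acc 12: bank1 row0 -> MISS (open row0); precharges=8
Acc 13: bank0 row4 -> HIT
Acc 14: bank0 row0 -> MISS (open row0); precharges=9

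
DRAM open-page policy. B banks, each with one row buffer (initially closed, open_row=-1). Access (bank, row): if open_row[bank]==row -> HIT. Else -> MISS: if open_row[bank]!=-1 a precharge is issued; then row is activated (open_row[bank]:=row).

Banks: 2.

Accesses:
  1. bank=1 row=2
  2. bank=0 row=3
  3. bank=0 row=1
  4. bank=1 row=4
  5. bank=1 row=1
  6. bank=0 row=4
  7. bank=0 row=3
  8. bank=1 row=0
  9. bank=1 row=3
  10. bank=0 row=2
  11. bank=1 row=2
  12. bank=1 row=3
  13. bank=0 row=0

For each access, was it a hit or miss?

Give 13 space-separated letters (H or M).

Answer: M M M M M M M M M M M M M

Derivation:
Acc 1: bank1 row2 -> MISS (open row2); precharges=0
Acc 2: bank0 row3 -> MISS (open row3); precharges=0
Acc 3: bank0 row1 -> MISS (open row1); precharges=1
Acc 4: bank1 row4 -> MISS (open row4); precharges=2
Acc 5: bank1 row1 -> MISS (open row1); precharges=3
Acc 6: bank0 row4 -> MISS (open row4); precharges=4
Acc 7: bank0 row3 -> MISS (open row3); precharges=5
Acc 8: bank1 row0 -> MISS (open row0); precharges=6
Acc 9: bank1 row3 -> MISS (open row3); precharges=7
Acc 10: bank0 row2 -> MISS (open row2); precharges=8
Acc 11: bank1 row2 -> MISS (open row2); precharges=9
Acc 12: bank1 row3 -> MISS (open row3); precharges=10
Acc 13: bank0 row0 -> MISS (open row0); precharges=11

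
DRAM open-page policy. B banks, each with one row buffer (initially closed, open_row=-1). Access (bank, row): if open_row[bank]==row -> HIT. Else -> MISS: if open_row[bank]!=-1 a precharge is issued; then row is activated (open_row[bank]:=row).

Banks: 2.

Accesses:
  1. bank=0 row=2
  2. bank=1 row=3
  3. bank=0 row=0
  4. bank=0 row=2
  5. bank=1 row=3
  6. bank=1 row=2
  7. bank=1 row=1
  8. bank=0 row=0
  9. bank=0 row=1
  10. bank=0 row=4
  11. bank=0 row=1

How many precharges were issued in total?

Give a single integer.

Answer: 8

Derivation:
Acc 1: bank0 row2 -> MISS (open row2); precharges=0
Acc 2: bank1 row3 -> MISS (open row3); precharges=0
Acc 3: bank0 row0 -> MISS (open row0); precharges=1
Acc 4: bank0 row2 -> MISS (open row2); precharges=2
Acc 5: bank1 row3 -> HIT
Acc 6: bank1 row2 -> MISS (open row2); precharges=3
Acc 7: bank1 row1 -> MISS (open row1); precharges=4
Acc 8: bank0 row0 -> MISS (open row0); precharges=5
Acc 9: bank0 row1 -> MISS (open row1); precharges=6
Acc 10: bank0 row4 -> MISS (open row4); precharges=7
Acc 11: bank0 row1 -> MISS (open row1); precharges=8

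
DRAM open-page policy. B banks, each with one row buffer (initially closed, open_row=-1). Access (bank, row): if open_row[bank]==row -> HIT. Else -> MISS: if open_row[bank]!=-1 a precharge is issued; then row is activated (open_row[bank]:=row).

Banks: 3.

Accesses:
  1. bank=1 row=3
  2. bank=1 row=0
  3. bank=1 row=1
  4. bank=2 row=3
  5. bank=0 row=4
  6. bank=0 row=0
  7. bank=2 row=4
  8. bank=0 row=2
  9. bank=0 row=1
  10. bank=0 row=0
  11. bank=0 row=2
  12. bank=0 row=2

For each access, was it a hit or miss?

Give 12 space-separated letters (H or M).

Acc 1: bank1 row3 -> MISS (open row3); precharges=0
Acc 2: bank1 row0 -> MISS (open row0); precharges=1
Acc 3: bank1 row1 -> MISS (open row1); precharges=2
Acc 4: bank2 row3 -> MISS (open row3); precharges=2
Acc 5: bank0 row4 -> MISS (open row4); precharges=2
Acc 6: bank0 row0 -> MISS (open row0); precharges=3
Acc 7: bank2 row4 -> MISS (open row4); precharges=4
Acc 8: bank0 row2 -> MISS (open row2); precharges=5
Acc 9: bank0 row1 -> MISS (open row1); precharges=6
Acc 10: bank0 row0 -> MISS (open row0); precharges=7
Acc 11: bank0 row2 -> MISS (open row2); precharges=8
Acc 12: bank0 row2 -> HIT

Answer: M M M M M M M M M M M H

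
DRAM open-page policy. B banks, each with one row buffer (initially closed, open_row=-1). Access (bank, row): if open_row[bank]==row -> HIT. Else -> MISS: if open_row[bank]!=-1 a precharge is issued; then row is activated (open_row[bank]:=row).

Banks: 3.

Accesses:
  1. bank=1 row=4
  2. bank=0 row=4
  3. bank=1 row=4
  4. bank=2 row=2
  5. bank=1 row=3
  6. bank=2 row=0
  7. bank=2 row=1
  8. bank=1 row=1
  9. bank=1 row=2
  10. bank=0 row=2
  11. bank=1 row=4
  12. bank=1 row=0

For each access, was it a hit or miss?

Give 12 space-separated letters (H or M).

Acc 1: bank1 row4 -> MISS (open row4); precharges=0
Acc 2: bank0 row4 -> MISS (open row4); precharges=0
Acc 3: bank1 row4 -> HIT
Acc 4: bank2 row2 -> MISS (open row2); precharges=0
Acc 5: bank1 row3 -> MISS (open row3); precharges=1
Acc 6: bank2 row0 -> MISS (open row0); precharges=2
Acc 7: bank2 row1 -> MISS (open row1); precharges=3
Acc 8: bank1 row1 -> MISS (open row1); precharges=4
Acc 9: bank1 row2 -> MISS (open row2); precharges=5
Acc 10: bank0 row2 -> MISS (open row2); precharges=6
Acc 11: bank1 row4 -> MISS (open row4); precharges=7
Acc 12: bank1 row0 -> MISS (open row0); precharges=8

Answer: M M H M M M M M M M M M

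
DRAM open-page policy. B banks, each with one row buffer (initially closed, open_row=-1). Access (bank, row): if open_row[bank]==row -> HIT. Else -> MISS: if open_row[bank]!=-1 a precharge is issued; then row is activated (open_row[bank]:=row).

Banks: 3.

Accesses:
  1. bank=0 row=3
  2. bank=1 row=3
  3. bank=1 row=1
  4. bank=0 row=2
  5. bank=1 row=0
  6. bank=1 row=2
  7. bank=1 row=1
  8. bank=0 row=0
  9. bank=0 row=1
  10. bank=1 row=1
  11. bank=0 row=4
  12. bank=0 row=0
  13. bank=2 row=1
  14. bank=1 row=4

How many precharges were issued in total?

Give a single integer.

Acc 1: bank0 row3 -> MISS (open row3); precharges=0
Acc 2: bank1 row3 -> MISS (open row3); precharges=0
Acc 3: bank1 row1 -> MISS (open row1); precharges=1
Acc 4: bank0 row2 -> MISS (open row2); precharges=2
Acc 5: bank1 row0 -> MISS (open row0); precharges=3
Acc 6: bank1 row2 -> MISS (open row2); precharges=4
Acc 7: bank1 row1 -> MISS (open row1); precharges=5
Acc 8: bank0 row0 -> MISS (open row0); precharges=6
Acc 9: bank0 row1 -> MISS (open row1); precharges=7
Acc 10: bank1 row1 -> HIT
Acc 11: bank0 row4 -> MISS (open row4); precharges=8
Acc 12: bank0 row0 -> MISS (open row0); precharges=9
Acc 13: bank2 row1 -> MISS (open row1); precharges=9
Acc 14: bank1 row4 -> MISS (open row4); precharges=10

Answer: 10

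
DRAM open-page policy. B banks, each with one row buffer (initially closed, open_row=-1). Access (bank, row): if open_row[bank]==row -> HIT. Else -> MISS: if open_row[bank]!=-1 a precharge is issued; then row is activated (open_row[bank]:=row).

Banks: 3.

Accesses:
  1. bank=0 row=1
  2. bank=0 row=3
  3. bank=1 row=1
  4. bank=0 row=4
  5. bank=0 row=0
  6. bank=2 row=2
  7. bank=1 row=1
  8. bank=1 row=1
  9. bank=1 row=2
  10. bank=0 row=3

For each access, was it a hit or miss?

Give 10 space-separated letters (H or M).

Acc 1: bank0 row1 -> MISS (open row1); precharges=0
Acc 2: bank0 row3 -> MISS (open row3); precharges=1
Acc 3: bank1 row1 -> MISS (open row1); precharges=1
Acc 4: bank0 row4 -> MISS (open row4); precharges=2
Acc 5: bank0 row0 -> MISS (open row0); precharges=3
Acc 6: bank2 row2 -> MISS (open row2); precharges=3
Acc 7: bank1 row1 -> HIT
Acc 8: bank1 row1 -> HIT
Acc 9: bank1 row2 -> MISS (open row2); precharges=4
Acc 10: bank0 row3 -> MISS (open row3); precharges=5

Answer: M M M M M M H H M M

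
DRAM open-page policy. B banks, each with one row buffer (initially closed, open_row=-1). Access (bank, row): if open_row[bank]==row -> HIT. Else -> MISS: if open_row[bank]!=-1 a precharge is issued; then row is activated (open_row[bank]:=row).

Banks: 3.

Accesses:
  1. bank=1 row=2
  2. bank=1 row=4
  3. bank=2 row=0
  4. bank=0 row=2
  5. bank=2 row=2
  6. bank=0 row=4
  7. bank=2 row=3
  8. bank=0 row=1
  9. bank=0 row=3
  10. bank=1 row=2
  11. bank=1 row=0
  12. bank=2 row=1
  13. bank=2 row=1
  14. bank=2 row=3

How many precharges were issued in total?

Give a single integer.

Answer: 10

Derivation:
Acc 1: bank1 row2 -> MISS (open row2); precharges=0
Acc 2: bank1 row4 -> MISS (open row4); precharges=1
Acc 3: bank2 row0 -> MISS (open row0); precharges=1
Acc 4: bank0 row2 -> MISS (open row2); precharges=1
Acc 5: bank2 row2 -> MISS (open row2); precharges=2
Acc 6: bank0 row4 -> MISS (open row4); precharges=3
Acc 7: bank2 row3 -> MISS (open row3); precharges=4
Acc 8: bank0 row1 -> MISS (open row1); precharges=5
Acc 9: bank0 row3 -> MISS (open row3); precharges=6
Acc 10: bank1 row2 -> MISS (open row2); precharges=7
Acc 11: bank1 row0 -> MISS (open row0); precharges=8
Acc 12: bank2 row1 -> MISS (open row1); precharges=9
Acc 13: bank2 row1 -> HIT
Acc 14: bank2 row3 -> MISS (open row3); precharges=10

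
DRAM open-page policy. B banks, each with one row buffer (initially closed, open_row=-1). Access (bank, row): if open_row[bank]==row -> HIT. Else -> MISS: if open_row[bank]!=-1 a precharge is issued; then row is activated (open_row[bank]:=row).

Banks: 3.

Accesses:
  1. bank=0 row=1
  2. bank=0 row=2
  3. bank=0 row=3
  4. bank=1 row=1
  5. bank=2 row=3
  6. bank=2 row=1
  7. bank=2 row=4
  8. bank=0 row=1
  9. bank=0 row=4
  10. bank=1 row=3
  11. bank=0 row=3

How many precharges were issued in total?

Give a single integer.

Answer: 8

Derivation:
Acc 1: bank0 row1 -> MISS (open row1); precharges=0
Acc 2: bank0 row2 -> MISS (open row2); precharges=1
Acc 3: bank0 row3 -> MISS (open row3); precharges=2
Acc 4: bank1 row1 -> MISS (open row1); precharges=2
Acc 5: bank2 row3 -> MISS (open row3); precharges=2
Acc 6: bank2 row1 -> MISS (open row1); precharges=3
Acc 7: bank2 row4 -> MISS (open row4); precharges=4
Acc 8: bank0 row1 -> MISS (open row1); precharges=5
Acc 9: bank0 row4 -> MISS (open row4); precharges=6
Acc 10: bank1 row3 -> MISS (open row3); precharges=7
Acc 11: bank0 row3 -> MISS (open row3); precharges=8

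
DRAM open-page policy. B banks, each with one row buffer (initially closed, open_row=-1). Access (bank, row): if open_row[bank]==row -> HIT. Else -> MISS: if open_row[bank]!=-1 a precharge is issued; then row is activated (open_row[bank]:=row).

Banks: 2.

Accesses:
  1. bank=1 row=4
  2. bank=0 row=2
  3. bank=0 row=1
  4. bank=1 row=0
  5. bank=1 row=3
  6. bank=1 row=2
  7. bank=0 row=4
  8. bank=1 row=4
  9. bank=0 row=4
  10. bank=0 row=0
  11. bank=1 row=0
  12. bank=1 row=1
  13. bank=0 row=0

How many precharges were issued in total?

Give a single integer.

Answer: 9

Derivation:
Acc 1: bank1 row4 -> MISS (open row4); precharges=0
Acc 2: bank0 row2 -> MISS (open row2); precharges=0
Acc 3: bank0 row1 -> MISS (open row1); precharges=1
Acc 4: bank1 row0 -> MISS (open row0); precharges=2
Acc 5: bank1 row3 -> MISS (open row3); precharges=3
Acc 6: bank1 row2 -> MISS (open row2); precharges=4
Acc 7: bank0 row4 -> MISS (open row4); precharges=5
Acc 8: bank1 row4 -> MISS (open row4); precharges=6
Acc 9: bank0 row4 -> HIT
Acc 10: bank0 row0 -> MISS (open row0); precharges=7
Acc 11: bank1 row0 -> MISS (open row0); precharges=8
Acc 12: bank1 row1 -> MISS (open row1); precharges=9
Acc 13: bank0 row0 -> HIT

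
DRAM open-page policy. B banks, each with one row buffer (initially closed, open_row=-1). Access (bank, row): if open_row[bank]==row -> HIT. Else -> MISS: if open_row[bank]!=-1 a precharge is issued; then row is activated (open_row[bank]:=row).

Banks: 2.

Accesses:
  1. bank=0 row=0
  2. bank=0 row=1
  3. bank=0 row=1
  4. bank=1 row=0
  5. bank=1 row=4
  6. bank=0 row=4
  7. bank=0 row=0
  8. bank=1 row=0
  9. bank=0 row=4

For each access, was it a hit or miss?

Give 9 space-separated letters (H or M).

Acc 1: bank0 row0 -> MISS (open row0); precharges=0
Acc 2: bank0 row1 -> MISS (open row1); precharges=1
Acc 3: bank0 row1 -> HIT
Acc 4: bank1 row0 -> MISS (open row0); precharges=1
Acc 5: bank1 row4 -> MISS (open row4); precharges=2
Acc 6: bank0 row4 -> MISS (open row4); precharges=3
Acc 7: bank0 row0 -> MISS (open row0); precharges=4
Acc 8: bank1 row0 -> MISS (open row0); precharges=5
Acc 9: bank0 row4 -> MISS (open row4); precharges=6

Answer: M M H M M M M M M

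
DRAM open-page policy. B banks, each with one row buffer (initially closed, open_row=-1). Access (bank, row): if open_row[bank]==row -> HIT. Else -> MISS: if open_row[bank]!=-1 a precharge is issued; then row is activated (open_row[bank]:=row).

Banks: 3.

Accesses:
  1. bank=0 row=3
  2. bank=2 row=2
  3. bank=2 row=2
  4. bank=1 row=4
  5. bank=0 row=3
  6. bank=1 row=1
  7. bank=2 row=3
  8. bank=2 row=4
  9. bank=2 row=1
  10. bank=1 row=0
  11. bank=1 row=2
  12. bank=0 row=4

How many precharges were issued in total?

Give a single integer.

Acc 1: bank0 row3 -> MISS (open row3); precharges=0
Acc 2: bank2 row2 -> MISS (open row2); precharges=0
Acc 3: bank2 row2 -> HIT
Acc 4: bank1 row4 -> MISS (open row4); precharges=0
Acc 5: bank0 row3 -> HIT
Acc 6: bank1 row1 -> MISS (open row1); precharges=1
Acc 7: bank2 row3 -> MISS (open row3); precharges=2
Acc 8: bank2 row4 -> MISS (open row4); precharges=3
Acc 9: bank2 row1 -> MISS (open row1); precharges=4
Acc 10: bank1 row0 -> MISS (open row0); precharges=5
Acc 11: bank1 row2 -> MISS (open row2); precharges=6
Acc 12: bank0 row4 -> MISS (open row4); precharges=7

Answer: 7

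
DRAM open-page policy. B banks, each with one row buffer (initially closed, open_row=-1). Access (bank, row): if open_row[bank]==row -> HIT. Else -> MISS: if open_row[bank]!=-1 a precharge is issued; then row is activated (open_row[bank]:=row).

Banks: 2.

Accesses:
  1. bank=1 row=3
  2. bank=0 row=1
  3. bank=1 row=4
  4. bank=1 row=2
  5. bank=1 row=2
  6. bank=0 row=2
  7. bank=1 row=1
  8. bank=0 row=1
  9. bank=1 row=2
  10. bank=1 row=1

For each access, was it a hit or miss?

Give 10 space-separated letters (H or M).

Acc 1: bank1 row3 -> MISS (open row3); precharges=0
Acc 2: bank0 row1 -> MISS (open row1); precharges=0
Acc 3: bank1 row4 -> MISS (open row4); precharges=1
Acc 4: bank1 row2 -> MISS (open row2); precharges=2
Acc 5: bank1 row2 -> HIT
Acc 6: bank0 row2 -> MISS (open row2); precharges=3
Acc 7: bank1 row1 -> MISS (open row1); precharges=4
Acc 8: bank0 row1 -> MISS (open row1); precharges=5
Acc 9: bank1 row2 -> MISS (open row2); precharges=6
Acc 10: bank1 row1 -> MISS (open row1); precharges=7

Answer: M M M M H M M M M M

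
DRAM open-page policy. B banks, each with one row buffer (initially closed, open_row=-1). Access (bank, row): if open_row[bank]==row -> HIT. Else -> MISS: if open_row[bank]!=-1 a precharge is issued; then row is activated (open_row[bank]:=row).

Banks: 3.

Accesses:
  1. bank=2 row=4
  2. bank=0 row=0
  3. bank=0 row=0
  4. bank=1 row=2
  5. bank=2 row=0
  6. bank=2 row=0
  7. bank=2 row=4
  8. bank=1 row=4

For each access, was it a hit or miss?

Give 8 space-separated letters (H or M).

Answer: M M H M M H M M

Derivation:
Acc 1: bank2 row4 -> MISS (open row4); precharges=0
Acc 2: bank0 row0 -> MISS (open row0); precharges=0
Acc 3: bank0 row0 -> HIT
Acc 4: bank1 row2 -> MISS (open row2); precharges=0
Acc 5: bank2 row0 -> MISS (open row0); precharges=1
Acc 6: bank2 row0 -> HIT
Acc 7: bank2 row4 -> MISS (open row4); precharges=2
Acc 8: bank1 row4 -> MISS (open row4); precharges=3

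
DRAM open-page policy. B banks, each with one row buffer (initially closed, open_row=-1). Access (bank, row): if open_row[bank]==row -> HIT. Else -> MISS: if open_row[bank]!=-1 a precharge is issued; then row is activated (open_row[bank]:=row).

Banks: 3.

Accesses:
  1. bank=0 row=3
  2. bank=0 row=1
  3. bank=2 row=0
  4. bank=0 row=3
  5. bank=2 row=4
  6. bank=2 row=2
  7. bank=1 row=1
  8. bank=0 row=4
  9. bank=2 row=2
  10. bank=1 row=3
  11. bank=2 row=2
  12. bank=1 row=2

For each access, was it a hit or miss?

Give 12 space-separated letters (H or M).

Answer: M M M M M M M M H M H M

Derivation:
Acc 1: bank0 row3 -> MISS (open row3); precharges=0
Acc 2: bank0 row1 -> MISS (open row1); precharges=1
Acc 3: bank2 row0 -> MISS (open row0); precharges=1
Acc 4: bank0 row3 -> MISS (open row3); precharges=2
Acc 5: bank2 row4 -> MISS (open row4); precharges=3
Acc 6: bank2 row2 -> MISS (open row2); precharges=4
Acc 7: bank1 row1 -> MISS (open row1); precharges=4
Acc 8: bank0 row4 -> MISS (open row4); precharges=5
Acc 9: bank2 row2 -> HIT
Acc 10: bank1 row3 -> MISS (open row3); precharges=6
Acc 11: bank2 row2 -> HIT
Acc 12: bank1 row2 -> MISS (open row2); precharges=7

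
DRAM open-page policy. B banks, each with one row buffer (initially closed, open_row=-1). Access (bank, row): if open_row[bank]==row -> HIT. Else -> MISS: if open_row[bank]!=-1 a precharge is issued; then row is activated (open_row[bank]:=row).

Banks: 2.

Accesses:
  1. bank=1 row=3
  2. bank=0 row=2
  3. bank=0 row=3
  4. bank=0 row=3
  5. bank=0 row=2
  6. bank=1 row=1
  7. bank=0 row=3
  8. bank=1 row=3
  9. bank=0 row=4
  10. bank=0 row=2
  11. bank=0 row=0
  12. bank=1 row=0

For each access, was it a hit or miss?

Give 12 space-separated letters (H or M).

Answer: M M M H M M M M M M M M

Derivation:
Acc 1: bank1 row3 -> MISS (open row3); precharges=0
Acc 2: bank0 row2 -> MISS (open row2); precharges=0
Acc 3: bank0 row3 -> MISS (open row3); precharges=1
Acc 4: bank0 row3 -> HIT
Acc 5: bank0 row2 -> MISS (open row2); precharges=2
Acc 6: bank1 row1 -> MISS (open row1); precharges=3
Acc 7: bank0 row3 -> MISS (open row3); precharges=4
Acc 8: bank1 row3 -> MISS (open row3); precharges=5
Acc 9: bank0 row4 -> MISS (open row4); precharges=6
Acc 10: bank0 row2 -> MISS (open row2); precharges=7
Acc 11: bank0 row0 -> MISS (open row0); precharges=8
Acc 12: bank1 row0 -> MISS (open row0); precharges=9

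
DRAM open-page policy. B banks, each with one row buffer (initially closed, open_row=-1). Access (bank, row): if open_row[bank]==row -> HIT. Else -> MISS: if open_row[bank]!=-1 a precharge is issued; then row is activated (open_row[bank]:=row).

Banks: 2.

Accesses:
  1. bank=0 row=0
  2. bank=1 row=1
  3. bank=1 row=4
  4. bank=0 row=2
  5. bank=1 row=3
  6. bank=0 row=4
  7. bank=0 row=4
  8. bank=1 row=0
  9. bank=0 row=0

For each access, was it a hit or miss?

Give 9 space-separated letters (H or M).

Answer: M M M M M M H M M

Derivation:
Acc 1: bank0 row0 -> MISS (open row0); precharges=0
Acc 2: bank1 row1 -> MISS (open row1); precharges=0
Acc 3: bank1 row4 -> MISS (open row4); precharges=1
Acc 4: bank0 row2 -> MISS (open row2); precharges=2
Acc 5: bank1 row3 -> MISS (open row3); precharges=3
Acc 6: bank0 row4 -> MISS (open row4); precharges=4
Acc 7: bank0 row4 -> HIT
Acc 8: bank1 row0 -> MISS (open row0); precharges=5
Acc 9: bank0 row0 -> MISS (open row0); precharges=6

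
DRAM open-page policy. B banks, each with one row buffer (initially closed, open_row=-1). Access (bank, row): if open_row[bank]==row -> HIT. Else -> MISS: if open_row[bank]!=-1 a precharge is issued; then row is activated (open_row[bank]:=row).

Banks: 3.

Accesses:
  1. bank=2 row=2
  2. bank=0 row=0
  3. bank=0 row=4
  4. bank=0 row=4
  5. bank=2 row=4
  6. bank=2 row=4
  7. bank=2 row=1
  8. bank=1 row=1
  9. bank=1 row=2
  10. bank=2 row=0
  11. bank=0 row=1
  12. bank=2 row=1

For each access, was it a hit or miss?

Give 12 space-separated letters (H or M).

Acc 1: bank2 row2 -> MISS (open row2); precharges=0
Acc 2: bank0 row0 -> MISS (open row0); precharges=0
Acc 3: bank0 row4 -> MISS (open row4); precharges=1
Acc 4: bank0 row4 -> HIT
Acc 5: bank2 row4 -> MISS (open row4); precharges=2
Acc 6: bank2 row4 -> HIT
Acc 7: bank2 row1 -> MISS (open row1); precharges=3
Acc 8: bank1 row1 -> MISS (open row1); precharges=3
Acc 9: bank1 row2 -> MISS (open row2); precharges=4
Acc 10: bank2 row0 -> MISS (open row0); precharges=5
Acc 11: bank0 row1 -> MISS (open row1); precharges=6
Acc 12: bank2 row1 -> MISS (open row1); precharges=7

Answer: M M M H M H M M M M M M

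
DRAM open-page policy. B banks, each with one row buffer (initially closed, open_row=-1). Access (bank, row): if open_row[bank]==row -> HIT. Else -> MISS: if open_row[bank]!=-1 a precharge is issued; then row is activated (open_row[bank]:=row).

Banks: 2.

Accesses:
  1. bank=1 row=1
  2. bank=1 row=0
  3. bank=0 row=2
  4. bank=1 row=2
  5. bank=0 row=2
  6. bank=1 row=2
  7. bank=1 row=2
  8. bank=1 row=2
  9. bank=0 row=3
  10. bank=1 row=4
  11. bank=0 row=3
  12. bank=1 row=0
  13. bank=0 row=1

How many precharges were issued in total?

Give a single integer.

Answer: 6

Derivation:
Acc 1: bank1 row1 -> MISS (open row1); precharges=0
Acc 2: bank1 row0 -> MISS (open row0); precharges=1
Acc 3: bank0 row2 -> MISS (open row2); precharges=1
Acc 4: bank1 row2 -> MISS (open row2); precharges=2
Acc 5: bank0 row2 -> HIT
Acc 6: bank1 row2 -> HIT
Acc 7: bank1 row2 -> HIT
Acc 8: bank1 row2 -> HIT
Acc 9: bank0 row3 -> MISS (open row3); precharges=3
Acc 10: bank1 row4 -> MISS (open row4); precharges=4
Acc 11: bank0 row3 -> HIT
Acc 12: bank1 row0 -> MISS (open row0); precharges=5
Acc 13: bank0 row1 -> MISS (open row1); precharges=6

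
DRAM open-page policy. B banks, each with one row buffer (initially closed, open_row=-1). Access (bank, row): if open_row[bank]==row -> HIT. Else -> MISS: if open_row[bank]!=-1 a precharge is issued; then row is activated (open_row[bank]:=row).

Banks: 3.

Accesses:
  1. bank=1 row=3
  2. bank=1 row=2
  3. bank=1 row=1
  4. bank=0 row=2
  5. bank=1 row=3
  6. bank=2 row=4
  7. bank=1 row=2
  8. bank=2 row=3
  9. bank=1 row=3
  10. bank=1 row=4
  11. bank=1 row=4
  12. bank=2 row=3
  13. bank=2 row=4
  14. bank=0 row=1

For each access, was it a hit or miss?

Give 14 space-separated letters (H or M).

Answer: M M M M M M M M M M H H M M

Derivation:
Acc 1: bank1 row3 -> MISS (open row3); precharges=0
Acc 2: bank1 row2 -> MISS (open row2); precharges=1
Acc 3: bank1 row1 -> MISS (open row1); precharges=2
Acc 4: bank0 row2 -> MISS (open row2); precharges=2
Acc 5: bank1 row3 -> MISS (open row3); precharges=3
Acc 6: bank2 row4 -> MISS (open row4); precharges=3
Acc 7: bank1 row2 -> MISS (open row2); precharges=4
Acc 8: bank2 row3 -> MISS (open row3); precharges=5
Acc 9: bank1 row3 -> MISS (open row3); precharges=6
Acc 10: bank1 row4 -> MISS (open row4); precharges=7
Acc 11: bank1 row4 -> HIT
Acc 12: bank2 row3 -> HIT
Acc 13: bank2 row4 -> MISS (open row4); precharges=8
Acc 14: bank0 row1 -> MISS (open row1); precharges=9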